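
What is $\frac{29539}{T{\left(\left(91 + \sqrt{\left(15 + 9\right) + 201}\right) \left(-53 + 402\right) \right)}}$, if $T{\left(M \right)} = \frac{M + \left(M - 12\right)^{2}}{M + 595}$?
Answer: $\frac{1110341471}{1367705318} \approx 0.81183$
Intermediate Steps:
$T{\left(M \right)} = \frac{M + \left(-12 + M\right)^{2}}{595 + M}$
$\frac{29539}{T{\left(\left(91 + \sqrt{\left(15 + 9\right) + 201}\right) \left(-53 + 402\right) \right)}} = \frac{29539}{\frac{1}{595 + \left(91 + \sqrt{\left(15 + 9\right) + 201}\right) \left(-53 + 402\right)} \left(\left(91 + \sqrt{\left(15 + 9\right) + 201}\right) \left(-53 + 402\right) + \left(-12 + \left(91 + \sqrt{\left(15 + 9\right) + 201}\right) \left(-53 + 402\right)\right)^{2}\right)} = \frac{29539}{\frac{1}{595 + \left(91 + \sqrt{24 + 201}\right) 349} \left(\left(91 + \sqrt{24 + 201}\right) 349 + \left(-12 + \left(91 + \sqrt{24 + 201}\right) 349\right)^{2}\right)} = \frac{29539}{\frac{1}{595 + \left(91 + \sqrt{225}\right) 349} \left(\left(91 + \sqrt{225}\right) 349 + \left(-12 + \left(91 + \sqrt{225}\right) 349\right)^{2}\right)} = \frac{29539}{\frac{1}{595 + \left(91 + 15\right) 349} \left(\left(91 + 15\right) 349 + \left(-12 + \left(91 + 15\right) 349\right)^{2}\right)} = \frac{29539}{\frac{1}{595 + 106 \cdot 349} \left(106 \cdot 349 + \left(-12 + 106 \cdot 349\right)^{2}\right)} = \frac{29539}{\frac{1}{595 + 36994} \left(36994 + \left(-12 + 36994\right)^{2}\right)} = \frac{29539}{\frac{1}{37589} \left(36994 + 36982^{2}\right)} = \frac{29539}{\frac{1}{37589} \left(36994 + 1367668324\right)} = \frac{29539}{\frac{1}{37589} \cdot 1367705318} = \frac{29539}{\frac{1367705318}{37589}} = 29539 \cdot \frac{37589}{1367705318} = \frac{1110341471}{1367705318}$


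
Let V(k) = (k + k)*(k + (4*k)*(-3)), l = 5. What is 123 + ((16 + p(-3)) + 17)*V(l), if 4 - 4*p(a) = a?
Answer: -37979/2 ≈ -18990.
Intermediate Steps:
p(a) = 1 - a/4
V(k) = -22*k**2 (V(k) = (2*k)*(k - 12*k) = (2*k)*(-11*k) = -22*k**2)
123 + ((16 + p(-3)) + 17)*V(l) = 123 + ((16 + (1 - 1/4*(-3))) + 17)*(-22*5**2) = 123 + ((16 + (1 + 3/4)) + 17)*(-22*25) = 123 + ((16 + 7/4) + 17)*(-550) = 123 + (71/4 + 17)*(-550) = 123 + (139/4)*(-550) = 123 - 38225/2 = -37979/2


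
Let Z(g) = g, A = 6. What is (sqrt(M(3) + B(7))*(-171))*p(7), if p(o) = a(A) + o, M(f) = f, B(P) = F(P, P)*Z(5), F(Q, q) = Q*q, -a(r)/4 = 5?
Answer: 4446*sqrt(62) ≈ 35008.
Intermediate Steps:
a(r) = -20 (a(r) = -4*5 = -20)
B(P) = 5*P**2 (B(P) = (P*P)*5 = P**2*5 = 5*P**2)
p(o) = -20 + o
(sqrt(M(3) + B(7))*(-171))*p(7) = (sqrt(3 + 5*7**2)*(-171))*(-20 + 7) = (sqrt(3 + 5*49)*(-171))*(-13) = (sqrt(3 + 245)*(-171))*(-13) = (sqrt(248)*(-171))*(-13) = ((2*sqrt(62))*(-171))*(-13) = -342*sqrt(62)*(-13) = 4446*sqrt(62)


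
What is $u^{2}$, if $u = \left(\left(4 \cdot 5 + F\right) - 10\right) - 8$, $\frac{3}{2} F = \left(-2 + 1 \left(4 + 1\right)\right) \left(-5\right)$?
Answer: $64$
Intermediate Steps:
$F = -10$ ($F = \frac{2 \left(-2 + 1 \left(4 + 1\right)\right) \left(-5\right)}{3} = \frac{2 \left(-2 + 1 \cdot 5\right) \left(-5\right)}{3} = \frac{2 \left(-2 + 5\right) \left(-5\right)}{3} = \frac{2 \cdot 3 \left(-5\right)}{3} = \frac{2}{3} \left(-15\right) = -10$)
$u = -8$ ($u = \left(\left(4 \cdot 5 - 10\right) - 10\right) - 8 = \left(\left(20 - 10\right) - 10\right) - 8 = \left(10 - 10\right) - 8 = 0 - 8 = -8$)
$u^{2} = \left(-8\right)^{2} = 64$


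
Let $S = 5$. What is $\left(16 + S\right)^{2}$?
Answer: $441$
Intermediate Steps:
$\left(16 + S\right)^{2} = \left(16 + 5\right)^{2} = 21^{2} = 441$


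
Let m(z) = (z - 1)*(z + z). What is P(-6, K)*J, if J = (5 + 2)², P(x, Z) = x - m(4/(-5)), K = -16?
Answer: -10878/25 ≈ -435.12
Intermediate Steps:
m(z) = 2*z*(-1 + z) (m(z) = (-1 + z)*(2*z) = 2*z*(-1 + z))
P(x, Z) = -72/25 + x (P(x, Z) = x - 2*4/(-5)*(-1 + 4/(-5)) = x - 2*4*(-⅕)*(-1 + 4*(-⅕)) = x - 2*(-4)*(-1 - ⅘)/5 = x - 2*(-4)*(-9)/(5*5) = x - 1*72/25 = x - 72/25 = -72/25 + x)
J = 49 (J = 7² = 49)
P(-6, K)*J = (-72/25 - 6)*49 = -222/25*49 = -10878/25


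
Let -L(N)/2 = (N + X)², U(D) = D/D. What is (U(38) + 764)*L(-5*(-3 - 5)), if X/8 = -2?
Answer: -881280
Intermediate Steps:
X = -16 (X = 8*(-2) = -16)
U(D) = 1
L(N) = -2*(-16 + N)² (L(N) = -2*(N - 16)² = -2*(-16 + N)²)
(U(38) + 764)*L(-5*(-3 - 5)) = (1 + 764)*(-2*(-16 - 5*(-3 - 5))²) = 765*(-2*(-16 - 5*(-8))²) = 765*(-2*(-16 + 40)²) = 765*(-2*24²) = 765*(-2*576) = 765*(-1152) = -881280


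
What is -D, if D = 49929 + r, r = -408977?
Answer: 359048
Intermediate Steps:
D = -359048 (D = 49929 - 408977 = -359048)
-D = -1*(-359048) = 359048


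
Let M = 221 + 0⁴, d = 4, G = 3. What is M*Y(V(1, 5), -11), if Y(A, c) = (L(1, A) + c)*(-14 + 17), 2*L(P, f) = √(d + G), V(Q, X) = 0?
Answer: -7293 + 663*√7/2 ≈ -6415.9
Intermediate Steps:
L(P, f) = √7/2 (L(P, f) = √(4 + 3)/2 = √7/2)
Y(A, c) = 3*c + 3*√7/2 (Y(A, c) = (√7/2 + c)*(-14 + 17) = (c + √7/2)*3 = 3*c + 3*√7/2)
M = 221 (M = 221 + 0 = 221)
M*Y(V(1, 5), -11) = 221*(3*(-11) + 3*√7/2) = 221*(-33 + 3*√7/2) = -7293 + 663*√7/2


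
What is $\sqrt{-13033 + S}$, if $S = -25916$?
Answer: $i \sqrt{38949} \approx 197.35 i$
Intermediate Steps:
$\sqrt{-13033 + S} = \sqrt{-13033 - 25916} = \sqrt{-38949} = i \sqrt{38949}$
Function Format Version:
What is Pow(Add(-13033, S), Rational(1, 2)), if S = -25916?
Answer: Mul(I, Pow(38949, Rational(1, 2))) ≈ Mul(197.35, I)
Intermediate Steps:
Pow(Add(-13033, S), Rational(1, 2)) = Pow(Add(-13033, -25916), Rational(1, 2)) = Pow(-38949, Rational(1, 2)) = Mul(I, Pow(38949, Rational(1, 2)))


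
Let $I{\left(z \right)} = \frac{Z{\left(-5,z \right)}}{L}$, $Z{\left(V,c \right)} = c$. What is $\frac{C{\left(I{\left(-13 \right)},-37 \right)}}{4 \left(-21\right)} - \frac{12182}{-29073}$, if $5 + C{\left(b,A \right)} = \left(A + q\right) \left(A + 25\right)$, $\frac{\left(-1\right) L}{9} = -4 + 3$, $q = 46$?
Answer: $\frac{1436179}{814044} \approx 1.7643$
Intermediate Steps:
$L = 9$ ($L = - 9 \left(-4 + 3\right) = \left(-9\right) \left(-1\right) = 9$)
$I{\left(z \right)} = \frac{z}{9}$
$C{\left(b,A \right)} = -5 + \left(25 + A\right) \left(46 + A\right)$ ($C{\left(b,A \right)} = -5 + \left(A + 46\right) \left(A + 25\right) = -5 + \left(46 + A\right) \left(25 + A\right) = -5 + \left(25 + A\right) \left(46 + A\right)$)
$\frac{C{\left(I{\left(-13 \right)},-37 \right)}}{4 \left(-21\right)} - \frac{12182}{-29073} = \frac{1145 + \left(-37\right)^{2} + 71 \left(-37\right)}{4 \left(-21\right)} - \frac{12182}{-29073} = \frac{1145 + 1369 - 2627}{-84} - - \frac{12182}{29073} = \left(-113\right) \left(- \frac{1}{84}\right) + \frac{12182}{29073} = \frac{113}{84} + \frac{12182}{29073} = \frac{1436179}{814044}$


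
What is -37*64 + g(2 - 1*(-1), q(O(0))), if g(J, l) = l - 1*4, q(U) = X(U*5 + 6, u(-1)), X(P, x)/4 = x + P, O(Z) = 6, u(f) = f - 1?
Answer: -2236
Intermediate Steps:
u(f) = -1 + f
X(P, x) = 4*P + 4*x (X(P, x) = 4*(x + P) = 4*(P + x) = 4*P + 4*x)
q(U) = 16 + 20*U (q(U) = 4*(U*5 + 6) + 4*(-1 - 1) = 4*(5*U + 6) + 4*(-2) = 4*(6 + 5*U) - 8 = (24 + 20*U) - 8 = 16 + 20*U)
g(J, l) = -4 + l (g(J, l) = l - 4 = -4 + l)
-37*64 + g(2 - 1*(-1), q(O(0))) = -37*64 + (-4 + (16 + 20*6)) = -2368 + (-4 + (16 + 120)) = -2368 + (-4 + 136) = -2368 + 132 = -2236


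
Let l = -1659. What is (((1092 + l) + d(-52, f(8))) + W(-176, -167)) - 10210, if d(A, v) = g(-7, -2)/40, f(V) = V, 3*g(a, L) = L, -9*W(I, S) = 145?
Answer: -1942763/180 ≈ -10793.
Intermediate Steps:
W(I, S) = -145/9 (W(I, S) = -1/9*145 = -145/9)
g(a, L) = L/3
d(A, v) = -1/60 (d(A, v) = ((1/3)*(-2))/40 = -2/3*1/40 = -1/60)
(((1092 + l) + d(-52, f(8))) + W(-176, -167)) - 10210 = (((1092 - 1659) - 1/60) - 145/9) - 10210 = ((-567 - 1/60) - 145/9) - 10210 = (-34021/60 - 145/9) - 10210 = -104963/180 - 10210 = -1942763/180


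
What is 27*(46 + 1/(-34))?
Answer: 42201/34 ≈ 1241.2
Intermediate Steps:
27*(46 + 1/(-34)) = 27*(46 - 1/34) = 27*(1563/34) = 42201/34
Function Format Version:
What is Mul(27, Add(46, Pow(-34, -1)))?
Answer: Rational(42201, 34) ≈ 1241.2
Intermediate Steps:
Mul(27, Add(46, Pow(-34, -1))) = Mul(27, Add(46, Rational(-1, 34))) = Mul(27, Rational(1563, 34)) = Rational(42201, 34)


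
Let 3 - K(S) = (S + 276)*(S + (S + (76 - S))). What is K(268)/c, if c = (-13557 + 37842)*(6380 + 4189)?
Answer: -187133/256668165 ≈ -0.00072908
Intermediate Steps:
c = 256668165 (c = 24285*10569 = 256668165)
K(S) = 3 - (76 + S)*(276 + S) (K(S) = 3 - (S + 276)*(S + (S + (76 - S))) = 3 - (276 + S)*(S + 76) = 3 - (276 + S)*(76 + S) = 3 - (76 + S)*(276 + S))
K(268)/c = (-20973 - 1*268² - 352*268)/256668165 = (-20973 - 1*71824 - 94336)*(1/256668165) = (-20973 - 71824 - 94336)*(1/256668165) = -187133*1/256668165 = -187133/256668165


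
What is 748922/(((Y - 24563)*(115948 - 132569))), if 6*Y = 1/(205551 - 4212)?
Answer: 904723239348/493193921462561 ≈ 0.0018344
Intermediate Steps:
Y = 1/1208034 (Y = 1/(6*(205551 - 4212)) = (⅙)/201339 = (⅙)*(1/201339) = 1/1208034 ≈ 8.2779e-7)
748922/(((Y - 24563)*(115948 - 132569))) = 748922/(((1/1208034 - 24563)*(115948 - 132569))) = 748922/((-29672939141/1208034*(-16621))) = 748922/(493193921462561/1208034) = 748922*(1208034/493193921462561) = 904723239348/493193921462561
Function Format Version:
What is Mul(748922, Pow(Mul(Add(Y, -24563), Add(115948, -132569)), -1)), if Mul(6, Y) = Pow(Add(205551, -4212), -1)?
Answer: Rational(904723239348, 493193921462561) ≈ 0.0018344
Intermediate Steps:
Y = Rational(1, 1208034) (Y = Mul(Rational(1, 6), Pow(Add(205551, -4212), -1)) = Mul(Rational(1, 6), Pow(201339, -1)) = Mul(Rational(1, 6), Rational(1, 201339)) = Rational(1, 1208034) ≈ 8.2779e-7)
Mul(748922, Pow(Mul(Add(Y, -24563), Add(115948, -132569)), -1)) = Mul(748922, Pow(Mul(Add(Rational(1, 1208034), -24563), Add(115948, -132569)), -1)) = Mul(748922, Pow(Mul(Rational(-29672939141, 1208034), -16621), -1)) = Mul(748922, Pow(Rational(493193921462561, 1208034), -1)) = Mul(748922, Rational(1208034, 493193921462561)) = Rational(904723239348, 493193921462561)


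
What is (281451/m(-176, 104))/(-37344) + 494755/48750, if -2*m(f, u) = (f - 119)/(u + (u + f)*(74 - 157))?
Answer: -67247372599/223772250 ≈ -300.52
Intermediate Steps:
m(f, u) = -(-119 + f)/(2*(-83*f - 82*u)) (m(f, u) = -(f - 119)/(2*(u + (u + f)*(74 - 157))) = -(-119 + f)/(2*(u + (f + u)*(-83))) = -(-119 + f)/(2*(u + (-83*f - 83*u))) = -(-119 + f)/(2*(-83*f - 82*u)))
(281451/m(-176, 104))/(-37344) + 494755/48750 = (281451/(((-119 - 176)/(2*(82*104 + 83*(-176))))))/(-37344) + 494755/48750 = (281451/(((½)*(-295)/(8528 - 14608))))*(-1/37344) + 494755*(1/48750) = (281451/(((½)*(-295)/(-6080))))*(-1/37344) + 98951/9750 = (281451/(((½)*(-1/6080)*(-295))))*(-1/37344) + 98951/9750 = (281451/(59/2432))*(-1/37344) + 98951/9750 = (281451*(2432/59))*(-1/37344) + 98951/9750 = (684488832/59)*(-1/37344) + 98951/9750 = -7130092/22951 + 98951/9750 = -67247372599/223772250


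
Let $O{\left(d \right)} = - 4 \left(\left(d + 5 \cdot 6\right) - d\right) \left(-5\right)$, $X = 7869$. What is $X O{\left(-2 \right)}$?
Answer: $4721400$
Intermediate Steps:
$O{\left(d \right)} = 600$ ($O{\left(d \right)} = - 4 \left(\left(d + 30\right) - d\right) \left(-5\right) = - 4 \left(\left(30 + d\right) - d\right) \left(-5\right) = \left(-4\right) 30 \left(-5\right) = \left(-120\right) \left(-5\right) = 600$)
$X O{\left(-2 \right)} = 7869 \cdot 600 = 4721400$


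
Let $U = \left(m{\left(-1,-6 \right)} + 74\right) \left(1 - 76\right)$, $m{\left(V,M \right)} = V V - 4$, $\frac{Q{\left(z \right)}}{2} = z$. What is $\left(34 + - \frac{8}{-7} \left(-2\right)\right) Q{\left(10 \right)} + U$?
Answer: $- \frac{32835}{7} \approx -4690.7$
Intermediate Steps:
$Q{\left(z \right)} = 2 z$
$m{\left(V,M \right)} = -4 + V^{2}$ ($m{\left(V,M \right)} = V^{2} - 4 = -4 + V^{2}$)
$U = -5325$ ($U = \left(\left(-4 + \left(-1\right)^{2}\right) + 74\right) \left(1 - 76\right) = \left(\left(-4 + 1\right) + 74\right) \left(-75\right) = \left(-3 + 74\right) \left(-75\right) = 71 \left(-75\right) = -5325$)
$\left(34 + - \frac{8}{-7} \left(-2\right)\right) Q{\left(10 \right)} + U = \left(34 + - \frac{8}{-7} \left(-2\right)\right) 2 \cdot 10 - 5325 = \left(34 + \left(-8\right) \left(- \frac{1}{7}\right) \left(-2\right)\right) 20 - 5325 = \left(34 + \frac{8}{7} \left(-2\right)\right) 20 - 5325 = \left(34 - \frac{16}{7}\right) 20 - 5325 = \frac{222}{7} \cdot 20 - 5325 = \frac{4440}{7} - 5325 = - \frac{32835}{7}$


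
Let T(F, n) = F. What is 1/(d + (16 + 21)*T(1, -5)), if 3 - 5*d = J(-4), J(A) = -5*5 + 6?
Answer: 5/207 ≈ 0.024155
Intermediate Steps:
J(A) = -19 (J(A) = -25 + 6 = -19)
d = 22/5 (d = ⅗ - ⅕*(-19) = ⅗ + 19/5 = 22/5 ≈ 4.4000)
1/(d + (16 + 21)*T(1, -5)) = 1/(22/5 + (16 + 21)*1) = 1/(22/5 + 37*1) = 1/(22/5 + 37) = 1/(207/5) = 5/207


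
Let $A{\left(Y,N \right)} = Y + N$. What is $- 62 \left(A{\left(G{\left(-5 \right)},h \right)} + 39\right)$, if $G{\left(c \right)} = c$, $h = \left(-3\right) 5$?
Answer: $-1178$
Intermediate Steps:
$h = -15$
$A{\left(Y,N \right)} = N + Y$
$- 62 \left(A{\left(G{\left(-5 \right)},h \right)} + 39\right) = - 62 \left(\left(-15 - 5\right) + 39\right) = - 62 \left(-20 + 39\right) = \left(-62\right) 19 = -1178$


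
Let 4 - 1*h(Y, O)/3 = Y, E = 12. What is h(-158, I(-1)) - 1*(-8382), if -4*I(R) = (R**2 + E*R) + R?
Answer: 8868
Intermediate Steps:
I(R) = -13*R/4 - R**2/4 (I(R) = -((R**2 + 12*R) + R)/4 = -(R**2 + 13*R)/4 = -13*R/4 - R**2/4)
h(Y, O) = 12 - 3*Y
h(-158, I(-1)) - 1*(-8382) = (12 - 3*(-158)) - 1*(-8382) = (12 + 474) + 8382 = 486 + 8382 = 8868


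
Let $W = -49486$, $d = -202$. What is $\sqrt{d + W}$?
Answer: $2 i \sqrt{12422} \approx 222.91 i$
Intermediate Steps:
$\sqrt{d + W} = \sqrt{-202 - 49486} = \sqrt{-49688} = 2 i \sqrt{12422}$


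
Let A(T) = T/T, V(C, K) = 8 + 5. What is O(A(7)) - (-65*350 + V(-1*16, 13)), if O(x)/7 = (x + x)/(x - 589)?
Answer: 954953/42 ≈ 22737.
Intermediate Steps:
V(C, K) = 13
A(T) = 1
O(x) = 14*x/(-589 + x) (O(x) = 7*((x + x)/(x - 589)) = 7*((2*x)/(-589 + x)) = 7*(2*x/(-589 + x)) = 14*x/(-589 + x))
O(A(7)) - (-65*350 + V(-1*16, 13)) = 14*1/(-589 + 1) - (-65*350 + 13) = 14*1/(-588) - (-22750 + 13) = 14*1*(-1/588) - 1*(-22737) = -1/42 + 22737 = 954953/42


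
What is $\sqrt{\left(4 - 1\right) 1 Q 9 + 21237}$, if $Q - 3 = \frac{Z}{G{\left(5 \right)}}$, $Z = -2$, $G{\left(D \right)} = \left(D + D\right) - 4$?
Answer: $\sqrt{21309} \approx 145.98$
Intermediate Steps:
$G{\left(D \right)} = -4 + 2 D$ ($G{\left(D \right)} = 2 D - 4 = -4 + 2 D$)
$Q = \frac{8}{3}$ ($Q = 3 - \frac{2}{-4 + 2 \cdot 5} = 3 - \frac{2}{-4 + 10} = 3 - \frac{2}{6} = 3 - \frac{1}{3} = \frac{8}{3} \approx 2.6667$)
$\sqrt{\left(4 - 1\right) 1 Q 9 + 21237} = \sqrt{\left(4 - 1\right) 1 \cdot \frac{8}{3} \cdot 9 + 21237} = \sqrt{3 \cdot 1 \cdot \frac{8}{3} \cdot 9 + 21237} = \sqrt{3 \cdot \frac{8}{3} \cdot 9 + 21237} = \sqrt{8 \cdot 9 + 21237} = \sqrt{72 + 21237} = \sqrt{21309}$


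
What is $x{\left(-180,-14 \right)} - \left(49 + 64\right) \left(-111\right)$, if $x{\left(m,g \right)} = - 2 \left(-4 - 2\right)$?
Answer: $12555$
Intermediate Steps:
$x{\left(m,g \right)} = 12$ ($x{\left(m,g \right)} = \left(-2\right) \left(-6\right) = 12$)
$x{\left(-180,-14 \right)} - \left(49 + 64\right) \left(-111\right) = 12 - \left(49 + 64\right) \left(-111\right) = 12 - 113 \left(-111\right) = 12 - -12543 = 12 + 12543 = 12555$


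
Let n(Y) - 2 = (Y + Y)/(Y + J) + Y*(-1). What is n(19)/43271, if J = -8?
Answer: -149/475981 ≈ -0.00031304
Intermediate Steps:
n(Y) = 2 - Y + 2*Y/(-8 + Y) (n(Y) = 2 + ((Y + Y)/(Y - 8) + Y*(-1)) = 2 + ((2*Y)/(-8 + Y) - Y) = 2 + (2*Y/(-8 + Y) - Y) = 2 + (-Y + 2*Y/(-8 + Y)) = 2 - Y + 2*Y/(-8 + Y))
n(19)/43271 = ((-16 - 1*19**2 + 12*19)/(-8 + 19))/43271 = ((-16 - 1*361 + 228)/11)*(1/43271) = ((-16 - 361 + 228)/11)*(1/43271) = ((1/11)*(-149))*(1/43271) = -149/11*1/43271 = -149/475981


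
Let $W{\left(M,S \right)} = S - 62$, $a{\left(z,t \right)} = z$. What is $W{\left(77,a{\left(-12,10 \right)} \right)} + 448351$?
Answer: $448277$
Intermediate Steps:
$W{\left(M,S \right)} = -62 + S$
$W{\left(77,a{\left(-12,10 \right)} \right)} + 448351 = \left(-62 - 12\right) + 448351 = -74 + 448351 = 448277$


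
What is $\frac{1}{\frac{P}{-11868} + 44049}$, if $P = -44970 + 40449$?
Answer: $\frac{3956}{174259351} \approx 2.2702 \cdot 10^{-5}$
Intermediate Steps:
$P = -4521$
$\frac{1}{\frac{P}{-11868} + 44049} = \frac{1}{- \frac{4521}{-11868} + 44049} = \frac{1}{\left(-4521\right) \left(- \frac{1}{11868}\right) + 44049} = \frac{1}{\frac{1507}{3956} + 44049} = \frac{1}{\frac{174259351}{3956}} = \frac{3956}{174259351}$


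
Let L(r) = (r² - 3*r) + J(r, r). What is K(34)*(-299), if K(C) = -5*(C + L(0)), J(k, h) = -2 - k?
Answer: 47840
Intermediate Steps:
L(r) = -2 + r² - 4*r (L(r) = (r² - 3*r) + (-2 - r) = -2 + r² - 4*r)
K(C) = 10 - 5*C (K(C) = -5*(C + (-2 + 0² - 4*0)) = -5*(C + (-2 + 0 + 0)) = -5*(C - 2) = -5*(-2 + C) = 10 - 5*C)
K(34)*(-299) = (10 - 5*34)*(-299) = (10 - 170)*(-299) = -160*(-299) = 47840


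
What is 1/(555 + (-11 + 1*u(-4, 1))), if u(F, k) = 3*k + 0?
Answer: 1/547 ≈ 0.0018282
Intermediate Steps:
u(F, k) = 3*k
1/(555 + (-11 + 1*u(-4, 1))) = 1/(555 + (-11 + 1*(3*1))) = 1/(555 + (-11 + 1*3)) = 1/(555 + (-11 + 3)) = 1/(555 - 8) = 1/547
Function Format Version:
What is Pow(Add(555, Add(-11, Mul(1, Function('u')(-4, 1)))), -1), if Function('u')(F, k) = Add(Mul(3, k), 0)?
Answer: Rational(1, 547) ≈ 0.0018282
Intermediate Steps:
Function('u')(F, k) = Mul(3, k)
Pow(Add(555, Add(-11, Mul(1, Function('u')(-4, 1)))), -1) = Pow(Add(555, Add(-11, Mul(1, Mul(3, 1)))), -1) = Pow(Add(555, Add(-11, Mul(1, 3))), -1) = Pow(Add(555, Add(-11, 3)), -1) = Pow(Add(555, -8), -1) = Pow(547, -1) = Rational(1, 547)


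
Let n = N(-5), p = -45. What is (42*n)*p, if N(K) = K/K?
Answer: -1890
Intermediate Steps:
N(K) = 1
n = 1
(42*n)*p = (42*1)*(-45) = 42*(-45) = -1890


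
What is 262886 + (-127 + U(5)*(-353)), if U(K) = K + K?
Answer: 259229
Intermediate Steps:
U(K) = 2*K
262886 + (-127 + U(5)*(-353)) = 262886 + (-127 + (2*5)*(-353)) = 262886 + (-127 + 10*(-353)) = 262886 + (-127 - 3530) = 262886 - 3657 = 259229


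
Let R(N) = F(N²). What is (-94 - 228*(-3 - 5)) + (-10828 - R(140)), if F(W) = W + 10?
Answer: -28708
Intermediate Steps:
F(W) = 10 + W
R(N) = 10 + N²
(-94 - 228*(-3 - 5)) + (-10828 - R(140)) = (-94 - 228*(-3 - 5)) + (-10828 - (10 + 140²)) = (-94 - 228*(-8)) + (-10828 - (10 + 19600)) = (-94 - 38*(-48)) + (-10828 - 1*19610) = (-94 + 1824) + (-10828 - 19610) = 1730 - 30438 = -28708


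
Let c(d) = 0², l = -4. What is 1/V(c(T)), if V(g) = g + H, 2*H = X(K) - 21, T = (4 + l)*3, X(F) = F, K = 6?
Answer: -2/15 ≈ -0.13333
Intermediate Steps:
T = 0 (T = (4 - 4)*3 = 0*3 = 0)
c(d) = 0
H = -15/2 (H = (6 - 21)/2 = (½)*(-15) = -15/2 ≈ -7.5000)
V(g) = -15/2 + g (V(g) = g - 15/2 = -15/2 + g)
1/V(c(T)) = 1/(-15/2 + 0) = 1/(-15/2) = -2/15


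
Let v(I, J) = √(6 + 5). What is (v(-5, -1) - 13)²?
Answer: (13 - √11)² ≈ 93.768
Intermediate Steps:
v(I, J) = √11
(v(-5, -1) - 13)² = (√11 - 13)² = (-13 + √11)²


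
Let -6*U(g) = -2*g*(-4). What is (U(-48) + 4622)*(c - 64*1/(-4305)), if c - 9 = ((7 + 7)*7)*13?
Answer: 8627517998/1435 ≈ 6.0122e+6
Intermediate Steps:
U(g) = -4*g/3 (U(g) = -(-2*g)*(-4)/6 = -4*g/3)
c = 1283 (c = 9 + ((7 + 7)*7)*13 = 9 + (14*7)*13 = 9 + 98*13 = 9 + 1274 = 1283)
(U(-48) + 4622)*(c - 64*1/(-4305)) = (-4/3*(-48) + 4622)*(1283 - 64*1/(-4305)) = (64 + 4622)*(1283 - 64*(-1/4305)) = 4686*(1283 + 64/4305) = 4686*(5523379/4305) = 8627517998/1435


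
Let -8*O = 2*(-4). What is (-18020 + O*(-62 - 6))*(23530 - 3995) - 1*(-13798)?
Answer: -353335282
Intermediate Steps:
O = 1 (O = -(-4)/4 = -1/8*(-8) = 1)
(-18020 + O*(-62 - 6))*(23530 - 3995) - 1*(-13798) = (-18020 + 1*(-62 - 6))*(23530 - 3995) - 1*(-13798) = (-18020 + 1*(-68))*19535 + 13798 = (-18020 - 68)*19535 + 13798 = -18088*19535 + 13798 = -353349080 + 13798 = -353335282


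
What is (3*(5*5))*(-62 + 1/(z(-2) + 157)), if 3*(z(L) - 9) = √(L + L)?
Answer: -576562575/124004 - 225*I/124004 ≈ -4649.5 - 0.0018145*I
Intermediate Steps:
z(L) = 9 + √2*√L/3 (z(L) = 9 + √(L + L)/3 = 9 + √(2*L)/3 = 9 + (√2*√L)/3 = 9 + √2*√L/3)
(3*(5*5))*(-62 + 1/(z(-2) + 157)) = (3*(5*5))*(-62 + 1/((9 + √2*√(-2)/3) + 157)) = (3*25)*(-62 + 1/((9 + √2*(I*√2)/3) + 157)) = 75*(-62 + 1/((9 + 2*I/3) + 157)) = 75*(-62 + 1/(166 + 2*I/3)) = 75*(-62 + 9*(166 - 2*I/3)/248008) = -4650 + 675*(166 - 2*I/3)/248008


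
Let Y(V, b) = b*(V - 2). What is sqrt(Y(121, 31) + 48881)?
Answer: sqrt(52570) ≈ 229.28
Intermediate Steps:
Y(V, b) = b*(-2 + V)
sqrt(Y(121, 31) + 48881) = sqrt(31*(-2 + 121) + 48881) = sqrt(31*119 + 48881) = sqrt(3689 + 48881) = sqrt(52570)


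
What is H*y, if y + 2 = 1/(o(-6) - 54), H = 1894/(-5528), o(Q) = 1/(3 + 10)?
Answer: 1340005/1937564 ≈ 0.69159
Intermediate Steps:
o(Q) = 1/13
H = -947/2764 (H = 1894*(-1/5528) = -947/2764 ≈ -0.34262)
y = -1415/701 (y = -2 + 1/(1/13 - 54) = -2 + 1/(-701/13) = -2 - 13/701 = -1415/701 ≈ -2.0185)
H*y = -947/2764*(-1415/701) = 1340005/1937564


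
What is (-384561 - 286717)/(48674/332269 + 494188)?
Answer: -111522434891/82101700623 ≈ -1.3583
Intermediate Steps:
(-384561 - 286717)/(48674/332269 + 494188) = -671278/(48674*(1/332269) + 494188) = -671278/(48674/332269 + 494188) = -671278/164203401246/332269 = -671278*332269/164203401246 = -111522434891/82101700623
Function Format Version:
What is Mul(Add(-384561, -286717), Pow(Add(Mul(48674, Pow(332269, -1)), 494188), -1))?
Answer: Rational(-111522434891, 82101700623) ≈ -1.3583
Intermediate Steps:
Mul(Add(-384561, -286717), Pow(Add(Mul(48674, Pow(332269, -1)), 494188), -1)) = Mul(-671278, Pow(Add(Mul(48674, Rational(1, 332269)), 494188), -1)) = Mul(-671278, Pow(Add(Rational(48674, 332269), 494188), -1)) = Mul(-671278, Pow(Rational(164203401246, 332269), -1)) = Mul(-671278, Rational(332269, 164203401246)) = Rational(-111522434891, 82101700623)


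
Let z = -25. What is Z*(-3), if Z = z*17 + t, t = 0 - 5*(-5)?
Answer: 1200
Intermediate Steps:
t = 25 (t = 0 + 25 = 25)
Z = -400 (Z = -25*17 + 25 = -425 + 25 = -400)
Z*(-3) = -400*(-3) = 1200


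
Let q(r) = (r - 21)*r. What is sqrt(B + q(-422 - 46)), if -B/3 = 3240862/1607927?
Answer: sqrt(591665018612677086)/1607927 ≈ 478.38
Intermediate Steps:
q(r) = r*(-21 + r) (q(r) = (-21 + r)*r = r*(-21 + r))
B = -9722586/1607927 ≈ -6.0467
sqrt(B + q(-422 - 46)) = sqrt(-9722586/1607927 + (-422 - 46)*(-21 + (-422 - 46))) = sqrt(-9722586/1607927 - 468*(-21 - 468)) = sqrt(-9722586/1607927 - 468*(-489)) = sqrt(-9722586/1607927 + 228852) = sqrt(367967587218/1607927) = sqrt(591665018612677086)/1607927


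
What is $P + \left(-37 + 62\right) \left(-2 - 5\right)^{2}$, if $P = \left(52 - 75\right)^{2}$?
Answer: $1754$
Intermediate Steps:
$P = 529$ ($P = \left(-23\right)^{2} = 529$)
$P + \left(-37 + 62\right) \left(-2 - 5\right)^{2} = 529 + \left(-37 + 62\right) \left(-2 - 5\right)^{2} = 529 + 25 \left(-7\right)^{2} = 529 + 25 \cdot 49 = 529 + 1225 = 1754$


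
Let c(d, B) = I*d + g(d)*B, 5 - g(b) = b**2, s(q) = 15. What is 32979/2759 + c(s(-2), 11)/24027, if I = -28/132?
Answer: 2880903206/243065141 ≈ 11.852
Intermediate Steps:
I = -7/33 (I = -28*1/132 = -7/33 ≈ -0.21212)
g(b) = 5 - b**2
c(d, B) = -7*d/33 + B*(5 - d**2) (c(d, B) = -7*d/33 + (5 - d**2)*B = -7*d/33 + B*(5 - d**2))
32979/2759 + c(s(-2), 11)/24027 = 32979/2759 + (5*11 - 7/33*15 - 1*11*15**2)/24027 = 32979*(1/2759) + (55 - 35/11 - 1*11*225)*(1/24027) = 32979/2759 + (55 - 35/11 - 2475)*(1/24027) = 32979/2759 - 26655/11*1/24027 = 32979/2759 - 8885/88099 = 2880903206/243065141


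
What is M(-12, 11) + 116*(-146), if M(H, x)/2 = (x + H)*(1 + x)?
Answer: -16960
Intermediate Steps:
M(H, x) = 2*(1 + x)*(H + x) (M(H, x) = 2*((x + H)*(1 + x)) = 2*((H + x)*(1 + x)) = 2*((1 + x)*(H + x)) = 2*(1 + x)*(H + x))
M(-12, 11) + 116*(-146) = (2*(-12) + 2*11 + 2*11² + 2*(-12)*11) + 116*(-146) = (-24 + 22 + 2*121 - 264) - 16936 = (-24 + 22 + 242 - 264) - 16936 = -24 - 16936 = -16960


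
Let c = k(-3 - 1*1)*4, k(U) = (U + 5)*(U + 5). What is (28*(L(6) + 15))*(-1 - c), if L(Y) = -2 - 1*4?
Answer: -1260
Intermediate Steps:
L(Y) = -6 (L(Y) = -2 - 4 = -6)
k(U) = (5 + U)² (k(U) = (5 + U)*(5 + U) = (5 + U)²)
c = 4 (c = (5 + (-3 - 1*1))²*4 = (5 + (-3 - 1))²*4 = (5 - 4)²*4 = 1²*4 = 1*4 = 4)
(28*(L(6) + 15))*(-1 - c) = (28*(-6 + 15))*(-1 - 1*4) = (28*9)*(-1 - 4) = 252*(-5) = -1260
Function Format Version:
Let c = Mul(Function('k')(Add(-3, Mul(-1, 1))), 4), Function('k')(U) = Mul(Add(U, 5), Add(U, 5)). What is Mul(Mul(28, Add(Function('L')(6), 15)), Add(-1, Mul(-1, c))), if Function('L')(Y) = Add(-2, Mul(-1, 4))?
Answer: -1260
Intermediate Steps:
Function('L')(Y) = -6 (Function('L')(Y) = Add(-2, -4) = -6)
Function('k')(U) = Pow(Add(5, U), 2) (Function('k')(U) = Mul(Add(5, U), Add(5, U)) = Pow(Add(5, U), 2))
c = 4 (c = Mul(Pow(Add(5, Add(-3, Mul(-1, 1))), 2), 4) = Mul(Pow(Add(5, Add(-3, -1)), 2), 4) = Mul(Pow(Add(5, -4), 2), 4) = Mul(Pow(1, 2), 4) = Mul(1, 4) = 4)
Mul(Mul(28, Add(Function('L')(6), 15)), Add(-1, Mul(-1, c))) = Mul(Mul(28, Add(-6, 15)), Add(-1, Mul(-1, 4))) = Mul(Mul(28, 9), Add(-1, -4)) = Mul(252, -5) = -1260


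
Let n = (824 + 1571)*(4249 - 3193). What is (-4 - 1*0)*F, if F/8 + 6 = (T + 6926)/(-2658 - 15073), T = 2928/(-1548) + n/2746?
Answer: 647432791424/3140461527 ≈ 206.16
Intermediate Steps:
n = 2529120 (n = 2395*1056 = 2529120)
T = 162793228/177117 (T = 2928/(-1548) + 2529120/2746 = 2928*(-1/1548) + 2529120*(1/2746) = -244/129 + 1264560/1373 = 162793228/177117 ≈ 919.13)
F = -161858197856/3140461527 (F = -48 + 8*((162793228/177117 + 6926)/(-2658 - 15073)) = -48 + 8*((1389505570/177117)/(-17731)) = -48 + 8*((1389505570/177117)*(-1/17731)) = -48 + 8*(-1389505570/3140461527) = -48 - 11116044560/3140461527 = -161858197856/3140461527 ≈ -51.540)
(-4 - 1*0)*F = (-4 - 1*0)*(-161858197856/3140461527) = (-4 + 0)*(-161858197856/3140461527) = -4*(-161858197856/3140461527) = 647432791424/3140461527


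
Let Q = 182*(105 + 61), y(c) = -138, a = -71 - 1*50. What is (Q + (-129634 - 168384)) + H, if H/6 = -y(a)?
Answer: -266978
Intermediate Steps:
a = -121 (a = -71 - 50 = -121)
H = 828 (H = 6*(-1*(-138)) = 6*138 = 828)
Q = 30212 (Q = 182*166 = 30212)
(Q + (-129634 - 168384)) + H = (30212 + (-129634 - 168384)) + 828 = (30212 - 298018) + 828 = -267806 + 828 = -266978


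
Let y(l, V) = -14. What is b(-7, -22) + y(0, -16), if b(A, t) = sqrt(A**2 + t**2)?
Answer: -14 + sqrt(533) ≈ 9.0868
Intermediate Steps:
b(-7, -22) + y(0, -16) = sqrt((-7)**2 + (-22)**2) - 14 = sqrt(49 + 484) - 14 = sqrt(533) - 14 = -14 + sqrt(533)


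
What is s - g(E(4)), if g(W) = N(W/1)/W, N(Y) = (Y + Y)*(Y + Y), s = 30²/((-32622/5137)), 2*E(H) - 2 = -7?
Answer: -716180/5437 ≈ -131.72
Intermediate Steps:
E(H) = -5/2 (E(H) = 1 + (½)*(-7) = 1 - 7/2 = -5/2)
s = -770550/5437 (s = 900/((-32622*1/5137)) = 900/(-32622/5137) = 900*(-5137/32622) = -770550/5437 ≈ -141.72)
N(Y) = 4*Y² (N(Y) = (2*Y)*(2*Y) = 4*Y²)
g(W) = 4*W (g(W) = (4*(W/1)²)/W = (4*(W*1)²)/W = (4*W²)/W = 4*W)
s - g(E(4)) = -770550/5437 - 4*(-5)/2 = -770550/5437 - 1*(-10) = -770550/5437 + 10 = -716180/5437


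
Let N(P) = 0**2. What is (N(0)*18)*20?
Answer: 0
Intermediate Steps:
N(P) = 0
(N(0)*18)*20 = (0*18)*20 = 0*20 = 0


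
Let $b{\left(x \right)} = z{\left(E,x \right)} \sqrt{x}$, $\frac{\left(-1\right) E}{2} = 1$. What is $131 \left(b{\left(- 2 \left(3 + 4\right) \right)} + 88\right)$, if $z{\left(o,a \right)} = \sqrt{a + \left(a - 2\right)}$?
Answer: $11528 - 262 \sqrt{105} \approx 8843.3$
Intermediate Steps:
$E = -2$ ($E = \left(-2\right) 1 = -2$)
$z{\left(o,a \right)} = \sqrt{-2 + 2 a}$ ($z{\left(o,a \right)} = \sqrt{a + \left(-2 + a\right)} = \sqrt{-2 + 2 a}$)
$b{\left(x \right)} = \sqrt{x} \sqrt{-2 + 2 x}$ ($b{\left(x \right)} = \sqrt{-2 + 2 x} \sqrt{x} = \sqrt{x} \sqrt{-2 + 2 x}$)
$131 \left(b{\left(- 2 \left(3 + 4\right) \right)} + 88\right) = 131 \left(\sqrt{2} \sqrt{- 2 \left(3 + 4\right)} \sqrt{-1 - 2 \left(3 + 4\right)} + 88\right) = 131 \left(\sqrt{2} \sqrt{\left(-2\right) 7} \sqrt{-1 - 14} + 88\right) = 131 \left(\sqrt{2} \sqrt{-14} \sqrt{-1 - 14} + 88\right) = 131 \left(\sqrt{2} i \sqrt{14} \sqrt{-15} + 88\right) = 131 \left(\sqrt{2} i \sqrt{14} i \sqrt{15} + 88\right) = 131 \left(- 2 \sqrt{105} + 88\right) = 131 \left(88 - 2 \sqrt{105}\right) = 11528 - 262 \sqrt{105}$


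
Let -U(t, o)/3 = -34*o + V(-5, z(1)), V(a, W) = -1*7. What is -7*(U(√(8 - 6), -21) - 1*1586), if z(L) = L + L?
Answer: 25949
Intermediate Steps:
z(L) = 2*L
V(a, W) = -7
U(t, o) = 21 + 102*o (U(t, o) = -3*(-34*o - 7) = -3*(-7 - 34*o) = 21 + 102*o)
-7*(U(√(8 - 6), -21) - 1*1586) = -7*((21 + 102*(-21)) - 1*1586) = -7*((21 - 2142) - 1586) = -7*(-2121 - 1586) = -7*(-3707) = 25949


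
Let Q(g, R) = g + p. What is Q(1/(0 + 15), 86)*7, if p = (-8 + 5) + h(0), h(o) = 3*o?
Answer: -308/15 ≈ -20.533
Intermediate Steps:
p = -3 (p = (-8 + 5) + 3*0 = -3 + 0 = -3)
Q(g, R) = -3 + g (Q(g, R) = g - 3 = -3 + g)
Q(1/(0 + 15), 86)*7 = (-3 + 1/(0 + 15))*7 = (-3 + 1/15)*7 = -44/15*7 = -308/15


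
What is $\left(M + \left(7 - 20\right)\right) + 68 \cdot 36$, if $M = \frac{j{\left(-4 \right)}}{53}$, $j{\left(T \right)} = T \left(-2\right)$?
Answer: $\frac{129063}{53} \approx 2435.2$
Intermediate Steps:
$j{\left(T \right)} = - 2 T$
$M = \frac{8}{53}$ ($M = \frac{\left(-2\right) \left(-4\right)}{53} = 8 \cdot \frac{1}{53} = \frac{8}{53} \approx 0.15094$)
$\left(M + \left(7 - 20\right)\right) + 68 \cdot 36 = \left(\frac{8}{53} + \left(7 - 20\right)\right) + 68 \cdot 36 = \left(\frac{8}{53} + \left(7 - 20\right)\right) + 2448 = \left(\frac{8}{53} - 13\right) + 2448 = - \frac{681}{53} + 2448 = \frac{129063}{53}$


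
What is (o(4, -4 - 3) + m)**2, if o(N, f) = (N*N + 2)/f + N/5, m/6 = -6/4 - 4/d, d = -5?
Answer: 43681/1225 ≈ 35.658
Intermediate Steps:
m = -21/5 (m = 6*(-6/4 - 4/(-5)) = 6*(-6*1/4 - 4*(-1/5)) = 6*(-3/2 + 4/5) = 6*(-7/10) = -21/5 ≈ -4.2000)
o(N, f) = N/5 + (2 + N**2)/f (o(N, f) = (N**2 + 2)/f + N*(1/5) = (2 + N**2)/f + N/5 = N/5 + (2 + N**2)/f)
(o(4, -4 - 3) + m)**2 = ((2 + 4**2 + (1/5)*4*(-4 - 3))/(-4 - 3) - 21/5)**2 = ((2 + 16 + (1/5)*4*(-7))/(-7) - 21/5)**2 = (-(2 + 16 - 28/5)/7 - 21/5)**2 = (-1/7*62/5 - 21/5)**2 = (-62/35 - 21/5)**2 = (-209/35)**2 = 43681/1225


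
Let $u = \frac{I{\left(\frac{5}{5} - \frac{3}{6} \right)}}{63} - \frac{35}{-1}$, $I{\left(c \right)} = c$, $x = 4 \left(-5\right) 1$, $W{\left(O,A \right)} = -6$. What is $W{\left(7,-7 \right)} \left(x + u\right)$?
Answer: $- \frac{1891}{21} \approx -90.048$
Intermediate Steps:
$x = -20$ ($x = \left(-20\right) 1 = -20$)
$u = \frac{4411}{126}$ ($u = \frac{\frac{5}{5} - \frac{3}{6}}{63} - \frac{35}{-1} = \left(5 \cdot \frac{1}{5} - \frac{1}{2}\right) \frac{1}{63} - -35 = \left(1 - \frac{1}{2}\right) \frac{1}{63} + 35 = \frac{1}{2} \cdot \frac{1}{63} + 35 = \frac{1}{126} + 35 = \frac{4411}{126} \approx 35.008$)
$W{\left(7,-7 \right)} \left(x + u\right) = - 6 \left(-20 + \frac{4411}{126}\right) = \left(-6\right) \frac{1891}{126} = - \frac{1891}{21}$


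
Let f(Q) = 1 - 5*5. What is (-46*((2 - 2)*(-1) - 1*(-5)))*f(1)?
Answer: 5520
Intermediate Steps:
f(Q) = -24 (f(Q) = 1 - 25 = -24)
(-46*((2 - 2)*(-1) - 1*(-5)))*f(1) = -46*((2 - 2)*(-1) - 1*(-5))*(-24) = -46*(0*(-1) + 5)*(-24) = -46*(0 + 5)*(-24) = -46*5*(-24) = -230*(-24) = 5520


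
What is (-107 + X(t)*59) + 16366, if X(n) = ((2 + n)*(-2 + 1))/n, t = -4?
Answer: 32459/2 ≈ 16230.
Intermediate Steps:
X(n) = (-2 - n)/n (X(n) = ((2 + n)*(-1))/n = (-2 - n)/n)
(-107 + X(t)*59) + 16366 = (-107 + ((-2 - 1*(-4))/(-4))*59) + 16366 = (-107 - (-2 + 4)/4*59) + 16366 = (-107 - ¼*2*59) + 16366 = (-107 - ½*59) + 16366 = (-107 - 59/2) + 16366 = -273/2 + 16366 = 32459/2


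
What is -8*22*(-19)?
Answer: 3344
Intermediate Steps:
-8*22*(-19) = -176*(-19) = 3344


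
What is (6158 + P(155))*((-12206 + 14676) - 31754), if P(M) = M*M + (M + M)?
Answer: -892957012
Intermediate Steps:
P(M) = M² + 2*M
(6158 + P(155))*((-12206 + 14676) - 31754) = (6158 + 155*(2 + 155))*((-12206 + 14676) - 31754) = (6158 + 155*157)*(2470 - 31754) = (6158 + 24335)*(-29284) = 30493*(-29284) = -892957012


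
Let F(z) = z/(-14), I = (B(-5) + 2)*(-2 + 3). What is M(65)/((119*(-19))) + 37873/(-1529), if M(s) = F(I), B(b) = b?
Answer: -108985139/4399906 ≈ -24.770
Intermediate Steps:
I = -3 (I = (-5 + 2)*(-2 + 3) = -3*1 = -3)
F(z) = -z/14 (F(z) = z*(-1/14) = -z/14)
M(s) = 3/14 (M(s) = -1/14*(-3) = 3/14)
M(65)/((119*(-19))) + 37873/(-1529) = 3/(14*((119*(-19)))) + 37873/(-1529) = (3/14)/(-2261) + 37873*(-1/1529) = (3/14)*(-1/2261) - 3443/139 = -3/31654 - 3443/139 = -108985139/4399906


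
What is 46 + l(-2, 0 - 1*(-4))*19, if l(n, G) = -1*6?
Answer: -68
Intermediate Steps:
l(n, G) = -6
46 + l(-2, 0 - 1*(-4))*19 = 46 - 6*19 = 46 - 114 = -68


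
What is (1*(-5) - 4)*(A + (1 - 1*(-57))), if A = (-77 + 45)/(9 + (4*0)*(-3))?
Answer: -490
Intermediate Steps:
A = -32/9 (A = -32/(9 + 0*(-3)) = -32/(9 + 0) = -32/9 ≈ -3.5556)
(1*(-5) - 4)*(A + (1 - 1*(-57))) = (1*(-5) - 4)*(-32/9 + (1 - 1*(-57))) = (-5 - 4)*(-32/9 + (1 + 57)) = -9*(-32/9 + 58) = -9*490/9 = -490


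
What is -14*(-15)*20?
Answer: 4200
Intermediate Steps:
-14*(-15)*20 = 210*20 = 4200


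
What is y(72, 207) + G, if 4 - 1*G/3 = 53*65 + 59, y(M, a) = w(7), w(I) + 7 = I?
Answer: -10500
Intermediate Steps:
w(I) = -7 + I
y(M, a) = 0 (y(M, a) = -7 + 7 = 0)
G = -10500 (G = 12 - 3*(53*65 + 59) = 12 - 3*(3445 + 59) = 12 - 3*3504 = 12 - 10512 = -10500)
y(72, 207) + G = 0 - 10500 = -10500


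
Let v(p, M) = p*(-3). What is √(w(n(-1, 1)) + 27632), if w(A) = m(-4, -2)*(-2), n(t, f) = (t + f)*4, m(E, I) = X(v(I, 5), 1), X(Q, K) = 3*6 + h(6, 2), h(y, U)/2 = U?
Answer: 22*√57 ≈ 166.10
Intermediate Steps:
v(p, M) = -3*p
h(y, U) = 2*U
X(Q, K) = 22 (X(Q, K) = 3*6 + 2*2 = 18 + 4 = 22)
m(E, I) = 22
n(t, f) = 4*f + 4*t (n(t, f) = (f + t)*4 = 4*f + 4*t)
w(A) = -44 (w(A) = 22*(-2) = -44)
√(w(n(-1, 1)) + 27632) = √(-44 + 27632) = √27588 = 22*√57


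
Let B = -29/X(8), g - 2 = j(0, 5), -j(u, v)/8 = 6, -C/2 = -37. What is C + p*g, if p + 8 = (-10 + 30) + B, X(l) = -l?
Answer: -2579/4 ≈ -644.75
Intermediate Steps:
C = 74 (C = -2*(-37) = 74)
j(u, v) = -48 (j(u, v) = -8*6 = -48)
g = -46 (g = 2 - 48 = -46)
B = 29/8 (B = -29/((-1*8)) = -29/(-8) = -29*(-⅛) = 29/8 ≈ 3.6250)
p = 125/8 (p = -8 + ((-10 + 30) + 29/8) = -8 + (20 + 29/8) = -8 + 189/8 = 125/8 ≈ 15.625)
C + p*g = 74 + (125/8)*(-46) = 74 - 2875/4 = -2579/4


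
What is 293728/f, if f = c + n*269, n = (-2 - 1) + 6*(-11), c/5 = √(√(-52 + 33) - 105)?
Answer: -293728/(18561 - 5*√(-105 + I*√19)) ≈ -15.826 - 0.043697*I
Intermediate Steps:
c = 5*√(-105 + I*√19) (c = 5*√(√(-52 + 33) - 105) = 5*√(√(-19) - 105) = 5*√(I*√19 - 105) = 5*√(-105 + I*√19) ≈ 1.0632 + 51.246*I)
n = -69 (n = -3 - 66 = -69)
f = -18561 + 5*√(-105 + I*√19) (f = 5*√(-105 + I*√19) - 69*269 = 5*√(-105 + I*√19) - 18561 = -18561 + 5*√(-105 + I*√19) ≈ -18560.0 + 51.246*I)
293728/f = 293728/(-18561 + 5*√(-105 + I*√19))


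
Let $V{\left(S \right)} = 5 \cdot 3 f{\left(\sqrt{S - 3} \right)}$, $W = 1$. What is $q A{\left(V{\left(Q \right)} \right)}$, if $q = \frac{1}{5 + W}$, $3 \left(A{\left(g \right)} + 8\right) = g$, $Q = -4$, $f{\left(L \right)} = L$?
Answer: $- \frac{4}{3} + \frac{5 i \sqrt{7}}{6} \approx -1.3333 + 2.2048 i$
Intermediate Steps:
$V{\left(S \right)} = 15 \sqrt{-3 + S}$ ($V{\left(S \right)} = 5 \cdot 3 \sqrt{S - 3} = 15 \sqrt{-3 + S}$)
$A{\left(g \right)} = -8 + \frac{g}{3}$
$q = \frac{1}{6}$ ($q = \frac{1}{5 + 1} = \frac{1}{6} \approx 0.16667$)
$q A{\left(V{\left(Q \right)} \right)} = \frac{-8 + \frac{15 \sqrt{-3 - 4}}{3}}{6} = \frac{-8 + \frac{15 \sqrt{-7}}{3}}{6} = \frac{-8 + \frac{15 i \sqrt{7}}{3}}{6} = \frac{-8 + 5 i \sqrt{7}}{6} = - \frac{4}{3} + \frac{5 i \sqrt{7}}{6}$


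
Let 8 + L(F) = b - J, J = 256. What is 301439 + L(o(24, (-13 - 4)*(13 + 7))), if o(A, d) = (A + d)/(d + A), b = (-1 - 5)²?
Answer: 301211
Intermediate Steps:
b = 36 (b = (-6)² = 36)
o(A, d) = 1 (o(A, d) = (A + d)/(A + d) = 1)
L(F) = -228 (L(F) = -8 + (36 - 1*256) = -8 + (36 - 256) = -8 - 220 = -228)
301439 + L(o(24, (-13 - 4)*(13 + 7))) = 301439 - 228 = 301211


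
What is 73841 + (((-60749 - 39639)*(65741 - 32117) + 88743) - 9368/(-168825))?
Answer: -569832241605232/168825 ≈ -3.3753e+9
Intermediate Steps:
73841 + (((-60749 - 39639)*(65741 - 32117) + 88743) - 9368/(-168825)) = 73841 + ((-100388*33624 + 88743) - 9368*(-1/168825)) = 73841 + ((-3375446112 + 88743) + 9368/168825) = 73841 + (-3375357369 + 9368/168825) = 73841 - 569844707812057/168825 = -569832241605232/168825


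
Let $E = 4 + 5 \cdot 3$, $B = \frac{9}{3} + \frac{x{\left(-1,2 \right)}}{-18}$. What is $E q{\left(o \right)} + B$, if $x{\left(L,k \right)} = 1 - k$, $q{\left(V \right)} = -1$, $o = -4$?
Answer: $- \frac{287}{18} \approx -15.944$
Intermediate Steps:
$B = \frac{55}{18}$ ($B = \frac{9}{3} + \frac{1 - 2}{-18} = 9 \cdot \frac{1}{3} + \left(1 - 2\right) \left(- \frac{1}{18}\right) = 3 - - \frac{1}{18} = 3 + \frac{1}{18} = \frac{55}{18} \approx 3.0556$)
$E = 19$ ($E = 4 + 15 = 19$)
$E q{\left(o \right)} + B = 19 \left(-1\right) + \frac{55}{18} = -19 + \frac{55}{18} = - \frac{287}{18}$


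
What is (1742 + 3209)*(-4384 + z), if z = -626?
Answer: -24804510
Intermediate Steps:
(1742 + 3209)*(-4384 + z) = (1742 + 3209)*(-4384 - 626) = 4951*(-5010) = -24804510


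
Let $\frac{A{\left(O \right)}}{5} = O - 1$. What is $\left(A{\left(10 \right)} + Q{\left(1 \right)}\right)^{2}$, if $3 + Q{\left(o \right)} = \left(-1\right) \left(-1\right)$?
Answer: $1849$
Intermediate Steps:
$A{\left(O \right)} = -5 + 5 O$ ($A{\left(O \right)} = 5 \left(O - 1\right) = 5 \left(-1 + O\right) = -5 + 5 O$)
$Q{\left(o \right)} = -2$ ($Q{\left(o \right)} = -3 - -1 = -3 + 1 = -2$)
$\left(A{\left(10 \right)} + Q{\left(1 \right)}\right)^{2} = \left(\left(-5 + 5 \cdot 10\right) - 2\right)^{2} = \left(\left(-5 + 50\right) - 2\right)^{2} = \left(45 - 2\right)^{2} = 43^{2} = 1849$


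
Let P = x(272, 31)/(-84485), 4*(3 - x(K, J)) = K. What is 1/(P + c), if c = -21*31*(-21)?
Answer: 16897/230998900 ≈ 7.3147e-5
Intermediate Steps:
x(K, J) = 3 - K/4
c = 13671 (c = -651*(-21) = 13671)
P = 13/16897 (P = (3 - ¼*272)/(-84485) = (3 - 68)*(-1/84485) = -65*(-1/84485) = 13/16897 ≈ 0.00076937)
1/(P + c) = 1/(13/16897 + 13671) = 1/(230998900/16897) = 16897/230998900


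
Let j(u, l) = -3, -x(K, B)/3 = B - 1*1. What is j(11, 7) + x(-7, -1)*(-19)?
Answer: -117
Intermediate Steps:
x(K, B) = 3 - 3*B (x(K, B) = -3*(B - 1*1) = -3*(B - 1) = -3*(-1 + B) = 3 - 3*B)
j(11, 7) + x(-7, -1)*(-19) = -3 + (3 - 3*(-1))*(-19) = -3 + (3 + 3)*(-19) = -3 + 6*(-19) = -3 - 114 = -117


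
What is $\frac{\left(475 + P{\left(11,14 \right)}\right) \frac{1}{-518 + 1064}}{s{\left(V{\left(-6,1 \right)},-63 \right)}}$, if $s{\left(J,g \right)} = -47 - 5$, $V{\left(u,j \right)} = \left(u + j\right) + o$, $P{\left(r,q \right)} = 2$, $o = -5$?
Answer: $- \frac{159}{9464} \approx -0.0168$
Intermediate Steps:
$V{\left(u,j \right)} = -5 + j + u$ ($V{\left(u,j \right)} = \left(u + j\right) - 5 = \left(j + u\right) - 5 = -5 + j + u$)
$s{\left(J,g \right)} = -52$
$\frac{\left(475 + P{\left(11,14 \right)}\right) \frac{1}{-518 + 1064}}{s{\left(V{\left(-6,1 \right)},-63 \right)}} = \frac{\left(475 + 2\right) \frac{1}{-518 + 1064}}{-52} = \frac{477}{546} \left(- \frac{1}{52}\right) = 477 \cdot \frac{1}{546} \left(- \frac{1}{52}\right) = \frac{159}{182} \left(- \frac{1}{52}\right) = - \frac{159}{9464}$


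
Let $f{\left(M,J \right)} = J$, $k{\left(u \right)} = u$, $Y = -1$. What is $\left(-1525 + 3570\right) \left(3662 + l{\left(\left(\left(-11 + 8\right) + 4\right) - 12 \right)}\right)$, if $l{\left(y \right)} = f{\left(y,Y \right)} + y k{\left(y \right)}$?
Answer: $7734190$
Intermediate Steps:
$l{\left(y \right)} = -1 + y^{2}$ ($l{\left(y \right)} = -1 + y y = -1 + y^{2}$)
$\left(-1525 + 3570\right) \left(3662 + l{\left(\left(\left(-11 + 8\right) + 4\right) - 12 \right)}\right) = \left(-1525 + 3570\right) \left(3662 - \left(1 - \left(\left(\left(-11 + 8\right) + 4\right) - 12\right)^{2}\right)\right) = 2045 \left(3662 - \left(1 - \left(\left(-3 + 4\right) - 12\right)^{2}\right)\right) = 2045 \left(3662 - \left(1 - \left(1 - 12\right)^{2}\right)\right) = 2045 \left(3662 - \left(1 - \left(-11\right)^{2}\right)\right) = 2045 \left(3662 + \left(-1 + 121\right)\right) = 2045 \left(3662 + 120\right) = 2045 \cdot 3782 = 7734190$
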